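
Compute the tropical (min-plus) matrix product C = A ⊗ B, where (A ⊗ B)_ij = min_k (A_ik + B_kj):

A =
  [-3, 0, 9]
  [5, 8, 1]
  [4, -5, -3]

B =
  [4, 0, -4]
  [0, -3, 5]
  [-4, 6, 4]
A ⊗ B =
  [0, -3, -7]
  [-3, 5, 1]
  [-7, -8, 0]

Apply the min-plus product entry-by-entry:
  C[0][0] = min over k of (A[0][0] + B[0][0] = -3 + 4 = 1, A[0][1] + B[1][0] = 0 + 0 = 0, A[0][2] + B[2][0] = 9 + -4 = 5) = 0 (attained at k = 1)
  C[0][1] = min over k of (A[0][0] + B[0][1] = -3 + 0 = -3, A[0][1] + B[1][1] = 0 + -3 = -3, A[0][2] + B[2][1] = 9 + 6 = 15) = -3 (attained at k = 0)
  C[0][2] = min over k of (A[0][0] + B[0][2] = -3 + -4 = -7, A[0][1] + B[1][2] = 0 + 5 = 5, A[0][2] + B[2][2] = 9 + 4 = 13) = -7 (attained at k = 0)
  C[1][0] = min over k of (A[1][0] + B[0][0] = 5 + 4 = 9, A[1][1] + B[1][0] = 8 + 0 = 8, A[1][2] + B[2][0] = 1 + -4 = -3) = -3 (attained at k = 2)
  C[1][1] = min over k of (A[1][0] + B[0][1] = 5 + 0 = 5, A[1][1] + B[1][1] = 8 + -3 = 5, A[1][2] + B[2][1] = 1 + 6 = 7) = 5 (attained at k = 0)
  C[1][2] = min over k of (A[1][0] + B[0][2] = 5 + -4 = 1, A[1][1] + B[1][2] = 8 + 5 = 13, A[1][2] + B[2][2] = 1 + 4 = 5) = 1 (attained at k = 0)
  C[2][0] = min over k of (A[2][0] + B[0][0] = 4 + 4 = 8, A[2][1] + B[1][0] = -5 + 0 = -5, A[2][2] + B[2][0] = -3 + -4 = -7) = -7 (attained at k = 2)
  C[2][1] = min over k of (A[2][0] + B[0][1] = 4 + 0 = 4, A[2][1] + B[1][1] = -5 + -3 = -8, A[2][2] + B[2][1] = -3 + 6 = 3) = -8 (attained at k = 1)
  C[2][2] = min over k of (A[2][0] + B[0][2] = 4 + -4 = 0, A[2][1] + B[1][2] = -5 + 5 = 0, A[2][2] + B[2][2] = -3 + 4 = 1) = 0 (attained at k = 0)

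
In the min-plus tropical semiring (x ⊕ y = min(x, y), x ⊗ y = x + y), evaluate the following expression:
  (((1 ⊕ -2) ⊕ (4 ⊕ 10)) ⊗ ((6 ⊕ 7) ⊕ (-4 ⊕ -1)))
(((1 ⊕ -2) ⊕ (4 ⊕ 10)) ⊗ ((6 ⊕ 7) ⊕ (-4 ⊕ -1))) = -6

Expand innermost to outermost. Recall ⊕ takes the minimum of its arguments and ⊗ takes their sum. Working out the expression (((1 ⊕ -2) ⊕ (4 ⊕ 10)) ⊗ ((6 ⊕ 7) ⊕ (-4 ⊕ -1))) gives -6.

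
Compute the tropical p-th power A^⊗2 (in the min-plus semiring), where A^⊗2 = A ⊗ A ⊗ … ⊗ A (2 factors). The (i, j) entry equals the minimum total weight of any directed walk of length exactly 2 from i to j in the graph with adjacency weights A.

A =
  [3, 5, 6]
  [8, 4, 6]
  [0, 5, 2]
A^⊗2 =
  [6, 8, 8]
  [6, 8, 8]
  [2, 5, 4]

Each entry (A^⊗2)_ij equals the minimum over all length-2 walks i = v_0 → v_1 → … → v_2 = j of Σ_t A[v_t][v_{t+1}]. For example, for (i, j) = (0, 2) we minimise over 3 possible intermediate vertex sequences; the minimum is 8, attained along the walk 0 → 2 → 2.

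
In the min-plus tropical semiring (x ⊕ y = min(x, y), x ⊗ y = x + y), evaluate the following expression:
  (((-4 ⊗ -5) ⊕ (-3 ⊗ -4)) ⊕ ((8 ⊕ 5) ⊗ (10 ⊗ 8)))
(((-4 ⊗ -5) ⊕ (-3 ⊗ -4)) ⊕ ((8 ⊕ 5) ⊗ (10 ⊗ 8))) = -9

Expand innermost to outermost. Recall ⊕ takes the minimum of its arguments and ⊗ takes their sum. Working out the expression (((-4 ⊗ -5) ⊕ (-3 ⊗ -4)) ⊕ ((8 ⊕ 5) ⊗ (10 ⊗ 8))) gives -9.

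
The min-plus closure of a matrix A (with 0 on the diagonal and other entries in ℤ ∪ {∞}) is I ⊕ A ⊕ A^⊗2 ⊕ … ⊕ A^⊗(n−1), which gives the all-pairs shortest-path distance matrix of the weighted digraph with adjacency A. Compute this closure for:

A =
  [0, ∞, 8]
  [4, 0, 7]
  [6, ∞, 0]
Closure =
  [0, ∞, 8]
  [4, 0, 7]
  [6, ∞, 0]

This is the Floyd-Warshall all-pairs shortest-path computation. For each intermediate vertex k = 0, 1, …, 2, update dist[i][j] ← min(dist[i][j], dist[i][k] + dist[k][j]). The final matrix gives, for each (i, j), the minimum total weight of any directed path from i to j (possibly empty when i = j).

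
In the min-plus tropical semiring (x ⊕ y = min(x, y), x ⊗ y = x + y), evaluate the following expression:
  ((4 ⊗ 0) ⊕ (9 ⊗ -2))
((4 ⊗ 0) ⊕ (9 ⊗ -2)) = 4

Expand innermost to outermost. Recall ⊕ takes the minimum of its arguments and ⊗ takes their sum. Working out the expression ((4 ⊗ 0) ⊕ (9 ⊗ -2)) gives 4.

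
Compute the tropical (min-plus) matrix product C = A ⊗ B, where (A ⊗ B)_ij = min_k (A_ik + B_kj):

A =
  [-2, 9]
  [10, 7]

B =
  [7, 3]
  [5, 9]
A ⊗ B =
  [5, 1]
  [12, 13]

Apply the min-plus product entry-by-entry:
  C[0][0] = min over k of (A[0][0] + B[0][0] = -2 + 7 = 5, A[0][1] + B[1][0] = 9 + 5 = 14) = 5 (attained at k = 0)
  C[0][1] = min over k of (A[0][0] + B[0][1] = -2 + 3 = 1, A[0][1] + B[1][1] = 9 + 9 = 18) = 1 (attained at k = 0)
  C[1][0] = min over k of (A[1][0] + B[0][0] = 10 + 7 = 17, A[1][1] + B[1][0] = 7 + 5 = 12) = 12 (attained at k = 1)
  C[1][1] = min over k of (A[1][0] + B[0][1] = 10 + 3 = 13, A[1][1] + B[1][1] = 7 + 9 = 16) = 13 (attained at k = 0)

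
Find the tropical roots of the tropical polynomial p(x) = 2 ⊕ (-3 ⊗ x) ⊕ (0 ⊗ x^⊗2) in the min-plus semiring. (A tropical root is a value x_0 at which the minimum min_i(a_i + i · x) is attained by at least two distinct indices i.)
Roots: {-3, 5}

Each tropical root is a break point of the lower envelope of the lines y = a_i + i · x (there are 3 lines, with slopes 0, 1, ..., 2). Only the lines that attain the minimum somewhere contribute to roots; other lines are dominated. Here the surviving (envelope) indices are i = 2, i = 1, i = 0.
Intersections between consecutive envelope lines give the roots: for adjacent envelope indices i < j the intersection is x = (a_i − a_j) / (j − i). Reading off the sorted break points: {-3, 5}.
Verification: at each break x_0, at least two indices attain the minimum of min_i(a_i + i · x_0).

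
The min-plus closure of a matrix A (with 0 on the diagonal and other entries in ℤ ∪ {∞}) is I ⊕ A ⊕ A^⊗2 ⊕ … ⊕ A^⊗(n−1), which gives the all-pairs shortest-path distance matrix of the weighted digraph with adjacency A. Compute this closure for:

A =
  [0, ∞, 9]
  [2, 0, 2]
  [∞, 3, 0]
Closure =
  [0, 12, 9]
  [2, 0, 2]
  [5, 3, 0]

This is the Floyd-Warshall all-pairs shortest-path computation. For each intermediate vertex k = 0, 1, …, 2, update dist[i][j] ← min(dist[i][j], dist[i][k] + dist[k][j]). The final matrix gives, for each (i, j), the minimum total weight of any directed path from i to j (possibly empty when i = j).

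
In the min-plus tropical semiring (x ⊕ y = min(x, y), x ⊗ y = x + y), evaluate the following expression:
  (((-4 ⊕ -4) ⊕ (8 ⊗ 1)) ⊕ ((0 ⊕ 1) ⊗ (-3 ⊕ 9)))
(((-4 ⊕ -4) ⊕ (8 ⊗ 1)) ⊕ ((0 ⊕ 1) ⊗ (-3 ⊕ 9))) = -4

Expand innermost to outermost. Recall ⊕ takes the minimum of its arguments and ⊗ takes their sum. Working out the expression (((-4 ⊕ -4) ⊕ (8 ⊗ 1)) ⊕ ((0 ⊕ 1) ⊗ (-3 ⊕ 9))) gives -4.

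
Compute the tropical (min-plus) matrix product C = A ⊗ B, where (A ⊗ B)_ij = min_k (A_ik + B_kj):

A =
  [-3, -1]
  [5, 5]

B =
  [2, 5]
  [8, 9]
A ⊗ B =
  [-1, 2]
  [7, 10]

Apply the min-plus product entry-by-entry:
  C[0][0] = min over k of (A[0][0] + B[0][0] = -3 + 2 = -1, A[0][1] + B[1][0] = -1 + 8 = 7) = -1 (attained at k = 0)
  C[0][1] = min over k of (A[0][0] + B[0][1] = -3 + 5 = 2, A[0][1] + B[1][1] = -1 + 9 = 8) = 2 (attained at k = 0)
  C[1][0] = min over k of (A[1][0] + B[0][0] = 5 + 2 = 7, A[1][1] + B[1][0] = 5 + 8 = 13) = 7 (attained at k = 0)
  C[1][1] = min over k of (A[1][0] + B[0][1] = 5 + 5 = 10, A[1][1] + B[1][1] = 5 + 9 = 14) = 10 (attained at k = 0)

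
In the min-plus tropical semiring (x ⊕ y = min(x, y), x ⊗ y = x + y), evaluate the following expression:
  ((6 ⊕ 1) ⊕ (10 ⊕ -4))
((6 ⊕ 1) ⊕ (10 ⊕ -4)) = -4

Expand innermost to outermost. Recall ⊕ takes the minimum of its arguments and ⊗ takes their sum. Working out the expression ((6 ⊕ 1) ⊕ (10 ⊕ -4)) gives -4.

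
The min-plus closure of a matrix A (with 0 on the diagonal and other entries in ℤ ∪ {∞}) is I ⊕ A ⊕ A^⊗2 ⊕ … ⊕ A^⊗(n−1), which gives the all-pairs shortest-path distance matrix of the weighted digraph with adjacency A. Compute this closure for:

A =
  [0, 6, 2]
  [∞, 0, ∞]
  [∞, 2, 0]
Closure =
  [0, 4, 2]
  [∞, 0, ∞]
  [∞, 2, 0]

This is the Floyd-Warshall all-pairs shortest-path computation. For each intermediate vertex k = 0, 1, …, 2, update dist[i][j] ← min(dist[i][j], dist[i][k] + dist[k][j]). The final matrix gives, for each (i, j), the minimum total weight of any directed path from i to j (possibly empty when i = j).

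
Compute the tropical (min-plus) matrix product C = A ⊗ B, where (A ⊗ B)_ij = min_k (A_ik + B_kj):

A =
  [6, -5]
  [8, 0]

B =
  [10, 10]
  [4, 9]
A ⊗ B =
  [-1, 4]
  [4, 9]

Apply the min-plus product entry-by-entry:
  C[0][0] = min over k of (A[0][0] + B[0][0] = 6 + 10 = 16, A[0][1] + B[1][0] = -5 + 4 = -1) = -1 (attained at k = 1)
  C[0][1] = min over k of (A[0][0] + B[0][1] = 6 + 10 = 16, A[0][1] + B[1][1] = -5 + 9 = 4) = 4 (attained at k = 1)
  C[1][0] = min over k of (A[1][0] + B[0][0] = 8 + 10 = 18, A[1][1] + B[1][0] = 0 + 4 = 4) = 4 (attained at k = 1)
  C[1][1] = min over k of (A[1][0] + B[0][1] = 8 + 10 = 18, A[1][1] + B[1][1] = 0 + 9 = 9) = 9 (attained at k = 1)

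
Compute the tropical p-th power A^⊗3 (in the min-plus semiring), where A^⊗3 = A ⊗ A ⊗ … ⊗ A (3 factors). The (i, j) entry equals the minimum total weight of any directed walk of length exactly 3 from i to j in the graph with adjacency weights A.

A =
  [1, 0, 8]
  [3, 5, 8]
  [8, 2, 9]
A^⊗3 =
  [3, 2, 9]
  [5, 4, 11]
  [6, 5, 13]

Each entry (A^⊗3)_ij equals the minimum over all length-3 walks i = v_0 → v_1 → … → v_3 = j of Σ_t A[v_t][v_{t+1}]. For example, for (i, j) = (0, 2) we minimise over 9 possible intermediate vertex sequences; the minimum is 9, attained along the walk 0 → 0 → 1 → 2.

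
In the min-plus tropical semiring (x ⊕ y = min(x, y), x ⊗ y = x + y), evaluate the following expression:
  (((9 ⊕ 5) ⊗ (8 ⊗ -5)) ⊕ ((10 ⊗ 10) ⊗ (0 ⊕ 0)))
(((9 ⊕ 5) ⊗ (8 ⊗ -5)) ⊕ ((10 ⊗ 10) ⊗ (0 ⊕ 0))) = 8

Expand innermost to outermost. Recall ⊕ takes the minimum of its arguments and ⊗ takes their sum. Working out the expression (((9 ⊕ 5) ⊗ (8 ⊗ -5)) ⊕ ((10 ⊗ 10) ⊗ (0 ⊕ 0))) gives 8.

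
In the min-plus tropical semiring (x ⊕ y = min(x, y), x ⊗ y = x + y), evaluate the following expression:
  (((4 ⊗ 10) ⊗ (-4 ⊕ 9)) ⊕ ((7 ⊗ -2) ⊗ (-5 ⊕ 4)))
(((4 ⊗ 10) ⊗ (-4 ⊕ 9)) ⊕ ((7 ⊗ -2) ⊗ (-5 ⊕ 4))) = 0

Expand innermost to outermost. Recall ⊕ takes the minimum of its arguments and ⊗ takes their sum. Working out the expression (((4 ⊗ 10) ⊗ (-4 ⊕ 9)) ⊕ ((7 ⊗ -2) ⊗ (-5 ⊕ 4))) gives 0.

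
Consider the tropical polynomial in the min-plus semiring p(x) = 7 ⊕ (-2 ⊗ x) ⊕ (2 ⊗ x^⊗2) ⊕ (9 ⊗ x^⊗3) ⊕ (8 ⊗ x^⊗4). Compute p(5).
p(5) = 3

A tropical monomial a ⊗ x^⊗i evaluates to a + i · x. Evaluating each term at x = 5:
  Term 0 contributes 7 + 0 · 5 = 7
  Term 1 contributes -2 + 1 · 5 = 3
  Term 2 contributes 2 + 2 · 5 = 12
  Term 3 contributes 9 + 3 · 5 = 24
  Term 4 contributes 8 + 4 · 5 = 28
p(5) = ⊕ of these = min[7, 3, 12, 24, 28] = 3.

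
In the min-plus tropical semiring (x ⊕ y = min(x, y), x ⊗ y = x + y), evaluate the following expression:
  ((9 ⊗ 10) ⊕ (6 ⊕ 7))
((9 ⊗ 10) ⊕ (6 ⊕ 7)) = 6

Expand innermost to outermost. Recall ⊕ takes the minimum of its arguments and ⊗ takes their sum. Working out the expression ((9 ⊗ 10) ⊕ (6 ⊕ 7)) gives 6.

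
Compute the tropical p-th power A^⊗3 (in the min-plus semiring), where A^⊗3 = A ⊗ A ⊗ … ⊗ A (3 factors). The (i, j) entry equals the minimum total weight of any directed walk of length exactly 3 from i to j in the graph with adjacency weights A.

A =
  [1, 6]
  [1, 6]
A^⊗3 =
  [3, 8]
  [3, 8]

Each entry (A^⊗3)_ij equals the minimum over all length-3 walks i = v_0 → v_1 → … → v_3 = j of Σ_t A[v_t][v_{t+1}]. For example, for (i, j) = (0, 1) we minimise over 4 possible intermediate vertex sequences; the minimum is 8, attained along the walk 0 → 0 → 0 → 1.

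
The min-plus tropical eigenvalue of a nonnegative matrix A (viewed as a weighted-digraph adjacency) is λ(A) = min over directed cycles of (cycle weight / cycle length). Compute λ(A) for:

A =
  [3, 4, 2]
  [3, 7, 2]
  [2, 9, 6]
λ(A) = 2

Enumerate directed cycles and compute their means (weight / length). Sample:
  cycle 0 → 0: weight = 3, length = 1, mean = 3/1 ≈ 3.000
  cycle 1 → 1: weight = 7, length = 1, mean = 7/1 ≈ 7.000
  cycle 2 → 2: weight = 6, length = 1, mean = 6/1 ≈ 6.000
  cycle 0 → 1 → 0: weight = 7, length = 2, mean = 7/2 ≈ 3.500
  cycle 0 → 2 → 0: weight = 4, length = 2, mean = 4/2 ≈ 2.000
  cycle 1 → 0 → 1: weight = 7, length = 2, mean = 7/2 ≈ 3.500
Minimum mean = 2.000, attained e.g. along the cycle 0 → 2 → 0 with weight 4 and length 2. So λ(A) = 4/2 = 2.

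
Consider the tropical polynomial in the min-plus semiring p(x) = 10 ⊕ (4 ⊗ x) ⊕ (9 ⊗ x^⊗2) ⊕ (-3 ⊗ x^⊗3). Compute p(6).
p(6) = 10

A tropical monomial a ⊗ x^⊗i evaluates to a + i · x. Evaluating each term at x = 6:
  Term 0 contributes 10 + 0 · 6 = 10
  Term 1 contributes 4 + 1 · 6 = 10
  Term 2 contributes 9 + 2 · 6 = 21
  Term 3 contributes -3 + 3 · 6 = 15
p(6) = ⊕ of these = min[10, 10, 21, 15] = 10.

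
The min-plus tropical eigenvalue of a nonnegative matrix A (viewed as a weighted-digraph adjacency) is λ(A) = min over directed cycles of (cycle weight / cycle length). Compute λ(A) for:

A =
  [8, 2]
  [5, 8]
λ(A) = 7/2

Enumerate directed cycles and compute their means (weight / length). Sample:
  cycle 0 → 0: weight = 8, length = 1, mean = 8/1 ≈ 8.000
  cycle 1 → 1: weight = 8, length = 1, mean = 8/1 ≈ 8.000
  cycle 0 → 1 → 0: weight = 7, length = 2, mean = 7/2 ≈ 3.500
  cycle 1 → 0 → 1: weight = 7, length = 2, mean = 7/2 ≈ 3.500
Minimum mean = 3.500, attained e.g. along the cycle 0 → 1 → 0 with weight 7 and length 2. So λ(A) = 7/2 = 7/2.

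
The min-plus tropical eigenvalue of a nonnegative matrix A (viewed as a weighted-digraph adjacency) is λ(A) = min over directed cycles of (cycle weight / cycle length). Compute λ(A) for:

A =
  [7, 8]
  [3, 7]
λ(A) = 11/2

Enumerate directed cycles and compute their means (weight / length). Sample:
  cycle 0 → 0: weight = 7, length = 1, mean = 7/1 ≈ 7.000
  cycle 1 → 1: weight = 7, length = 1, mean = 7/1 ≈ 7.000
  cycle 0 → 1 → 0: weight = 11, length = 2, mean = 11/2 ≈ 5.500
  cycle 1 → 0 → 1: weight = 11, length = 2, mean = 11/2 ≈ 5.500
Minimum mean = 5.500, attained e.g. along the cycle 0 → 1 → 0 with weight 11 and length 2. So λ(A) = 11/2 = 11/2.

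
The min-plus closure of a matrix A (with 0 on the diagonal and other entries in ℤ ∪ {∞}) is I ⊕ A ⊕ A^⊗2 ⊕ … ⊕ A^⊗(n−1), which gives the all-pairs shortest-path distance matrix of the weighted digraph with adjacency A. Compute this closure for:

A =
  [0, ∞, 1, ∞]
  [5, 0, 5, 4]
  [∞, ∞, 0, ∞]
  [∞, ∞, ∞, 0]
Closure =
  [0, ∞, 1, ∞]
  [5, 0, 5, 4]
  [∞, ∞, 0, ∞]
  [∞, ∞, ∞, 0]

This is the Floyd-Warshall all-pairs shortest-path computation. For each intermediate vertex k = 0, 1, …, 3, update dist[i][j] ← min(dist[i][j], dist[i][k] + dist[k][j]). The final matrix gives, for each (i, j), the minimum total weight of any directed path from i to j (possibly empty when i = j).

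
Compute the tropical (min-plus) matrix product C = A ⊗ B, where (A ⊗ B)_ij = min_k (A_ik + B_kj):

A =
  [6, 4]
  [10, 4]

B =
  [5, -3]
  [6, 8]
A ⊗ B =
  [10, 3]
  [10, 7]

Apply the min-plus product entry-by-entry:
  C[0][0] = min over k of (A[0][0] + B[0][0] = 6 + 5 = 11, A[0][1] + B[1][0] = 4 + 6 = 10) = 10 (attained at k = 1)
  C[0][1] = min over k of (A[0][0] + B[0][1] = 6 + -3 = 3, A[0][1] + B[1][1] = 4 + 8 = 12) = 3 (attained at k = 0)
  C[1][0] = min over k of (A[1][0] + B[0][0] = 10 + 5 = 15, A[1][1] + B[1][0] = 4 + 6 = 10) = 10 (attained at k = 1)
  C[1][1] = min over k of (A[1][0] + B[0][1] = 10 + -3 = 7, A[1][1] + B[1][1] = 4 + 8 = 12) = 7 (attained at k = 0)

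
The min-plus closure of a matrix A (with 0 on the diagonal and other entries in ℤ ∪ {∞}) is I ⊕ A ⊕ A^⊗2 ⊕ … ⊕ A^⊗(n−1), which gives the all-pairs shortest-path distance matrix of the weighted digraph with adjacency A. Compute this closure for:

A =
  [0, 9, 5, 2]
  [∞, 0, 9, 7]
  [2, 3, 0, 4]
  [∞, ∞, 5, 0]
Closure =
  [0, 8, 5, 2]
  [11, 0, 9, 7]
  [2, 3, 0, 4]
  [7, 8, 5, 0]

This is the Floyd-Warshall all-pairs shortest-path computation. For each intermediate vertex k = 0, 1, …, 3, update dist[i][j] ← min(dist[i][j], dist[i][k] + dist[k][j]). The final matrix gives, for each (i, j), the minimum total weight of any directed path from i to j (possibly empty when i = j).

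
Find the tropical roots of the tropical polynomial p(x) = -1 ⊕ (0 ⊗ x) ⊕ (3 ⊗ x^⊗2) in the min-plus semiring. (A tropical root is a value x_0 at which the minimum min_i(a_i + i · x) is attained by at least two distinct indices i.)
Roots: {-3, -1}

Each tropical root is a break point of the lower envelope of the lines y = a_i + i · x (there are 3 lines, with slopes 0, 1, ..., 2). Only the lines that attain the minimum somewhere contribute to roots; other lines are dominated. Here the surviving (envelope) indices are i = 2, i = 1, i = 0.
Intersections between consecutive envelope lines give the roots: for adjacent envelope indices i < j the intersection is x = (a_i − a_j) / (j − i). Reading off the sorted break points: {-3, -1}.
Verification: at each break x_0, at least two indices attain the minimum of min_i(a_i + i · x_0).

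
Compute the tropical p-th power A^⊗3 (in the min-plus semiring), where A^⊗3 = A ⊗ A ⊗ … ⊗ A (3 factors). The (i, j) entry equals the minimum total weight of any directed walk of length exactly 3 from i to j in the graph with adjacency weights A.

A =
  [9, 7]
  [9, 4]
A^⊗3 =
  [20, 15]
  [17, 12]

Each entry (A^⊗3)_ij equals the minimum over all length-3 walks i = v_0 → v_1 → … → v_3 = j of Σ_t A[v_t][v_{t+1}]. For example, for (i, j) = (0, 1) we minimise over 4 possible intermediate vertex sequences; the minimum is 15, attained along the walk 0 → 1 → 1 → 1.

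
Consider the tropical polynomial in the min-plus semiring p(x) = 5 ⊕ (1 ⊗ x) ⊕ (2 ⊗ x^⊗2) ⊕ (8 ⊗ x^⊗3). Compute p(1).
p(1) = 2

A tropical monomial a ⊗ x^⊗i evaluates to a + i · x. Evaluating each term at x = 1:
  Term 0 contributes 5 + 0 · 1 = 5
  Term 1 contributes 1 + 1 · 1 = 2
  Term 2 contributes 2 + 2 · 1 = 4
  Term 3 contributes 8 + 3 · 1 = 11
p(1) = ⊕ of these = min[5, 2, 4, 11] = 2.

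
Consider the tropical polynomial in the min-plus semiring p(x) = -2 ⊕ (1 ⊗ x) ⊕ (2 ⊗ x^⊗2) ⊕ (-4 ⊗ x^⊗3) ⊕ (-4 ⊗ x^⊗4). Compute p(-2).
p(-2) = -12

A tropical monomial a ⊗ x^⊗i evaluates to a + i · x. Evaluating each term at x = -2:
  Term 0 contributes -2 + 0 · -2 = -2
  Term 1 contributes 1 + 1 · -2 = -1
  Term 2 contributes 2 + 2 · -2 = -2
  Term 3 contributes -4 + 3 · -2 = -10
  Term 4 contributes -4 + 4 · -2 = -12
p(-2) = ⊕ of these = min[-2, -1, -2, -10, -12] = -12.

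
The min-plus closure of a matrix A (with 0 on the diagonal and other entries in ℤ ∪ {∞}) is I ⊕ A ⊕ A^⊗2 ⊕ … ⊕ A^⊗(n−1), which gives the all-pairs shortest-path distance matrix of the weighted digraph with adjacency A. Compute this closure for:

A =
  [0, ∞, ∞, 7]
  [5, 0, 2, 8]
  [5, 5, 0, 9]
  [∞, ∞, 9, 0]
Closure =
  [0, 21, 16, 7]
  [5, 0, 2, 8]
  [5, 5, 0, 9]
  [14, 14, 9, 0]

This is the Floyd-Warshall all-pairs shortest-path computation. For each intermediate vertex k = 0, 1, …, 3, update dist[i][j] ← min(dist[i][j], dist[i][k] + dist[k][j]). The final matrix gives, for each (i, j), the minimum total weight of any directed path from i to j (possibly empty when i = j).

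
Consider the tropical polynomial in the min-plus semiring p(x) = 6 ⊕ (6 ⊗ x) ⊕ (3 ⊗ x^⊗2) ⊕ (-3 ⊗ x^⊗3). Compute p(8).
p(8) = 6

A tropical monomial a ⊗ x^⊗i evaluates to a + i · x. Evaluating each term at x = 8:
  Term 0 contributes 6 + 0 · 8 = 6
  Term 1 contributes 6 + 1 · 8 = 14
  Term 2 contributes 3 + 2 · 8 = 19
  Term 3 contributes -3 + 3 · 8 = 21
p(8) = ⊕ of these = min[6, 14, 19, 21] = 6.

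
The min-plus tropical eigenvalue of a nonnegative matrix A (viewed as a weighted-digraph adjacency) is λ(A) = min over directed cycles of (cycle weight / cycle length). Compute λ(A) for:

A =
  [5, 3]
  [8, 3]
λ(A) = 3

Enumerate directed cycles and compute their means (weight / length). Sample:
  cycle 0 → 0: weight = 5, length = 1, mean = 5/1 ≈ 5.000
  cycle 1 → 1: weight = 3, length = 1, mean = 3/1 ≈ 3.000
  cycle 0 → 1 → 0: weight = 11, length = 2, mean = 11/2 ≈ 5.500
  cycle 1 → 0 → 1: weight = 11, length = 2, mean = 11/2 ≈ 5.500
Minimum mean = 3.000, attained e.g. along the cycle 1 → 1 with weight 3 and length 1. So λ(A) = 3/1 = 3.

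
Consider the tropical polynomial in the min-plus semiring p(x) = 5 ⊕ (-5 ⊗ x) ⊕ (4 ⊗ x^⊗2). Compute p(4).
p(4) = -1

A tropical monomial a ⊗ x^⊗i evaluates to a + i · x. Evaluating each term at x = 4:
  Term 0 contributes 5 + 0 · 4 = 5
  Term 1 contributes -5 + 1 · 4 = -1
  Term 2 contributes 4 + 2 · 4 = 12
p(4) = ⊕ of these = min[5, -1, 12] = -1.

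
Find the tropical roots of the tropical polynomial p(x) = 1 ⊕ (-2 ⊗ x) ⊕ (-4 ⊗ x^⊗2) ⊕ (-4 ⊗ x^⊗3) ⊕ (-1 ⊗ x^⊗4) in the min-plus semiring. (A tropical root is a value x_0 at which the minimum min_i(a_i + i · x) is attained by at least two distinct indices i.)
Roots: {-3, 0, 2, 3}

Each tropical root is a break point of the lower envelope of the lines y = a_i + i · x (there are 5 lines, with slopes 0, 1, ..., 4). Only the lines that attain the minimum somewhere contribute to roots; other lines are dominated. Here the surviving (envelope) indices are i = 4, i = 3, i = 2, i = 1, i = 0.
Intersections between consecutive envelope lines give the roots: for adjacent envelope indices i < j the intersection is x = (a_i − a_j) / (j − i). Reading off the sorted break points: {-3, 0, 2, 3}.
Verification: at each break x_0, at least two indices attain the minimum of min_i(a_i + i · x_0).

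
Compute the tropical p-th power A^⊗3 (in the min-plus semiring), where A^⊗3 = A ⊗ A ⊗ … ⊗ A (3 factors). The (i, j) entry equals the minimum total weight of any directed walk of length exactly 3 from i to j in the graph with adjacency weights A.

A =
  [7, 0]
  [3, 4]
A^⊗3 =
  [7, 3]
  [6, 7]

Each entry (A^⊗3)_ij equals the minimum over all length-3 walks i = v_0 → v_1 → … → v_3 = j of Σ_t A[v_t][v_{t+1}]. For example, for (i, j) = (0, 1) we minimise over 4 possible intermediate vertex sequences; the minimum is 3, attained along the walk 0 → 1 → 0 → 1.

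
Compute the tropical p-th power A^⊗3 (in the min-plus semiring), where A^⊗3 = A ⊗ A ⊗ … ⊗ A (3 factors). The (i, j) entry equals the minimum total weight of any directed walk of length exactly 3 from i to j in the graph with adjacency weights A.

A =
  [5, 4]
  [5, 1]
A^⊗3 =
  [10, 6]
  [7, 3]

Each entry (A^⊗3)_ij equals the minimum over all length-3 walks i = v_0 → v_1 → … → v_3 = j of Σ_t A[v_t][v_{t+1}]. For example, for (i, j) = (0, 1) we minimise over 4 possible intermediate vertex sequences; the minimum is 6, attained along the walk 0 → 1 → 1 → 1.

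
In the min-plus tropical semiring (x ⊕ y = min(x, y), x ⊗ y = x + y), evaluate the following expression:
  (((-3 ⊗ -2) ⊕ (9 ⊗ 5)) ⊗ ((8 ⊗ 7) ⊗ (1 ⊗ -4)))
(((-3 ⊗ -2) ⊕ (9 ⊗ 5)) ⊗ ((8 ⊗ 7) ⊗ (1 ⊗ -4))) = 7

Expand innermost to outermost. Recall ⊕ takes the minimum of its arguments and ⊗ takes their sum. Working out the expression (((-3 ⊗ -2) ⊕ (9 ⊗ 5)) ⊗ ((8 ⊗ 7) ⊗ (1 ⊗ -4))) gives 7.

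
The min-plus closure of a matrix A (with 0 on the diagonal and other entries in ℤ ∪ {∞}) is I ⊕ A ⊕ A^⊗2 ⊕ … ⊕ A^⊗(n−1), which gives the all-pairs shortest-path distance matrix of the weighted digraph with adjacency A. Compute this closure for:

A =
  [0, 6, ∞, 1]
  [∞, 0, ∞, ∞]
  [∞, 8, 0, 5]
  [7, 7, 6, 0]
Closure =
  [0, 6, 7, 1]
  [∞, 0, ∞, ∞]
  [12, 8, 0, 5]
  [7, 7, 6, 0]

This is the Floyd-Warshall all-pairs shortest-path computation. For each intermediate vertex k = 0, 1, …, 3, update dist[i][j] ← min(dist[i][j], dist[i][k] + dist[k][j]). The final matrix gives, for each (i, j), the minimum total weight of any directed path from i to j (possibly empty when i = j).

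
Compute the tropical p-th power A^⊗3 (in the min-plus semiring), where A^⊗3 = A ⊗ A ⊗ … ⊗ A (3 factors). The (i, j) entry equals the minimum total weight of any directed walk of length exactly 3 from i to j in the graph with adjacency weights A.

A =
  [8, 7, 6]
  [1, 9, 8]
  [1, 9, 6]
A^⊗3 =
  [13, 14, 13]
  [8, 16, 13]
  [8, 14, 13]

Each entry (A^⊗3)_ij equals the minimum over all length-3 walks i = v_0 → v_1 → … → v_3 = j of Σ_t A[v_t][v_{t+1}]. For example, for (i, j) = (0, 2) we minimise over 9 possible intermediate vertex sequences; the minimum is 13, attained along the walk 0 → 2 → 0 → 2.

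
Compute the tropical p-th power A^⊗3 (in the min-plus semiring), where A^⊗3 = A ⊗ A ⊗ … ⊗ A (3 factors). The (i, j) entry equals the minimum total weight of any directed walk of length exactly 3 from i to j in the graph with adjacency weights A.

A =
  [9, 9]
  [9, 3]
A^⊗3 =
  [21, 15]
  [15, 9]

Each entry (A^⊗3)_ij equals the minimum over all length-3 walks i = v_0 → v_1 → … → v_3 = j of Σ_t A[v_t][v_{t+1}]. For example, for (i, j) = (0, 1) we minimise over 4 possible intermediate vertex sequences; the minimum is 15, attained along the walk 0 → 1 → 1 → 1.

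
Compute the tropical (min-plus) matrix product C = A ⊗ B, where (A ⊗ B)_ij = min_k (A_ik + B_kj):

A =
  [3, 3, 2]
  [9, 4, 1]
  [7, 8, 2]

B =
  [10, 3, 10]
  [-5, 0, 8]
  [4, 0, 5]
A ⊗ B =
  [-2, 2, 7]
  [-1, 1, 6]
  [3, 2, 7]

Apply the min-plus product entry-by-entry:
  C[0][0] = min over k of (A[0][0] + B[0][0] = 3 + 10 = 13, A[0][1] + B[1][0] = 3 + -5 = -2, A[0][2] + B[2][0] = 2 + 4 = 6) = -2 (attained at k = 1)
  C[0][1] = min over k of (A[0][0] + B[0][1] = 3 + 3 = 6, A[0][1] + B[1][1] = 3 + 0 = 3, A[0][2] + B[2][1] = 2 + 0 = 2) = 2 (attained at k = 2)
  C[0][2] = min over k of (A[0][0] + B[0][2] = 3 + 10 = 13, A[0][1] + B[1][2] = 3 + 8 = 11, A[0][2] + B[2][2] = 2 + 5 = 7) = 7 (attained at k = 2)
  C[1][0] = min over k of (A[1][0] + B[0][0] = 9 + 10 = 19, A[1][1] + B[1][0] = 4 + -5 = -1, A[1][2] + B[2][0] = 1 + 4 = 5) = -1 (attained at k = 1)
  C[1][1] = min over k of (A[1][0] + B[0][1] = 9 + 3 = 12, A[1][1] + B[1][1] = 4 + 0 = 4, A[1][2] + B[2][1] = 1 + 0 = 1) = 1 (attained at k = 2)
  C[1][2] = min over k of (A[1][0] + B[0][2] = 9 + 10 = 19, A[1][1] + B[1][2] = 4 + 8 = 12, A[1][2] + B[2][2] = 1 + 5 = 6) = 6 (attained at k = 2)
  C[2][0] = min over k of (A[2][0] + B[0][0] = 7 + 10 = 17, A[2][1] + B[1][0] = 8 + -5 = 3, A[2][2] + B[2][0] = 2 + 4 = 6) = 3 (attained at k = 1)
  C[2][1] = min over k of (A[2][0] + B[0][1] = 7 + 3 = 10, A[2][1] + B[1][1] = 8 + 0 = 8, A[2][2] + B[2][1] = 2 + 0 = 2) = 2 (attained at k = 2)
  C[2][2] = min over k of (A[2][0] + B[0][2] = 7 + 10 = 17, A[2][1] + B[1][2] = 8 + 8 = 16, A[2][2] + B[2][2] = 2 + 5 = 7) = 7 (attained at k = 2)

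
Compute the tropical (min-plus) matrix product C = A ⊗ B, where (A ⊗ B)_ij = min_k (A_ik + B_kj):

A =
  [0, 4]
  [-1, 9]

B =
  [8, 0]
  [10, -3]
A ⊗ B =
  [8, 0]
  [7, -1]

Apply the min-plus product entry-by-entry:
  C[0][0] = min over k of (A[0][0] + B[0][0] = 0 + 8 = 8, A[0][1] + B[1][0] = 4 + 10 = 14) = 8 (attained at k = 0)
  C[0][1] = min over k of (A[0][0] + B[0][1] = 0 + 0 = 0, A[0][1] + B[1][1] = 4 + -3 = 1) = 0 (attained at k = 0)
  C[1][0] = min over k of (A[1][0] + B[0][0] = -1 + 8 = 7, A[1][1] + B[1][0] = 9 + 10 = 19) = 7 (attained at k = 0)
  C[1][1] = min over k of (A[1][0] + B[0][1] = -1 + 0 = -1, A[1][1] + B[1][1] = 9 + -3 = 6) = -1 (attained at k = 0)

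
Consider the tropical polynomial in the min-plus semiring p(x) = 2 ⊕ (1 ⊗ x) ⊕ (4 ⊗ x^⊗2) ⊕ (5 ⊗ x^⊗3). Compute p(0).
p(0) = 1

A tropical monomial a ⊗ x^⊗i evaluates to a + i · x. Evaluating each term at x = 0:
  Term 0 contributes 2 + 0 · 0 = 2
  Term 1 contributes 1 + 1 · 0 = 1
  Term 2 contributes 4 + 2 · 0 = 4
  Term 3 contributes 5 + 3 · 0 = 5
p(0) = ⊕ of these = min[2, 1, 4, 5] = 1.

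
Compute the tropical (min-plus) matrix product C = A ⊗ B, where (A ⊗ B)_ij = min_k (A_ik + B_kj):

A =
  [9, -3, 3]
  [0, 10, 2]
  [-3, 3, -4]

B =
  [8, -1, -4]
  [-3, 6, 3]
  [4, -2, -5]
A ⊗ B =
  [-6, 1, -2]
  [6, -1, -4]
  [0, -6, -9]

Apply the min-plus product entry-by-entry:
  C[0][0] = min over k of (A[0][0] + B[0][0] = 9 + 8 = 17, A[0][1] + B[1][0] = -3 + -3 = -6, A[0][2] + B[2][0] = 3 + 4 = 7) = -6 (attained at k = 1)
  C[0][1] = min over k of (A[0][0] + B[0][1] = 9 + -1 = 8, A[0][1] + B[1][1] = -3 + 6 = 3, A[0][2] + B[2][1] = 3 + -2 = 1) = 1 (attained at k = 2)
  C[0][2] = min over k of (A[0][0] + B[0][2] = 9 + -4 = 5, A[0][1] + B[1][2] = -3 + 3 = 0, A[0][2] + B[2][2] = 3 + -5 = -2) = -2 (attained at k = 2)
  C[1][0] = min over k of (A[1][0] + B[0][0] = 0 + 8 = 8, A[1][1] + B[1][0] = 10 + -3 = 7, A[1][2] + B[2][0] = 2 + 4 = 6) = 6 (attained at k = 2)
  C[1][1] = min over k of (A[1][0] + B[0][1] = 0 + -1 = -1, A[1][1] + B[1][1] = 10 + 6 = 16, A[1][2] + B[2][1] = 2 + -2 = 0) = -1 (attained at k = 0)
  C[1][2] = min over k of (A[1][0] + B[0][2] = 0 + -4 = -4, A[1][1] + B[1][2] = 10 + 3 = 13, A[1][2] + B[2][2] = 2 + -5 = -3) = -4 (attained at k = 0)
  C[2][0] = min over k of (A[2][0] + B[0][0] = -3 + 8 = 5, A[2][1] + B[1][0] = 3 + -3 = 0, A[2][2] + B[2][0] = -4 + 4 = 0) = 0 (attained at k = 1)
  C[2][1] = min over k of (A[2][0] + B[0][1] = -3 + -1 = -4, A[2][1] + B[1][1] = 3 + 6 = 9, A[2][2] + B[2][1] = -4 + -2 = -6) = -6 (attained at k = 2)
  C[2][2] = min over k of (A[2][0] + B[0][2] = -3 + -4 = -7, A[2][1] + B[1][2] = 3 + 3 = 6, A[2][2] + B[2][2] = -4 + -5 = -9) = -9 (attained at k = 2)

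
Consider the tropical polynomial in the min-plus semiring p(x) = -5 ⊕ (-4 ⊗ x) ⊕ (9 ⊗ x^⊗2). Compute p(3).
p(3) = -5

A tropical monomial a ⊗ x^⊗i evaluates to a + i · x. Evaluating each term at x = 3:
  Term 0 contributes -5 + 0 · 3 = -5
  Term 1 contributes -4 + 1 · 3 = -1
  Term 2 contributes 9 + 2 · 3 = 15
p(3) = ⊕ of these = min[-5, -1, 15] = -5.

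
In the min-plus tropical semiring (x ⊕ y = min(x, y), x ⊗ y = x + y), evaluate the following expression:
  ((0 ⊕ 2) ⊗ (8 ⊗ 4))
((0 ⊕ 2) ⊗ (8 ⊗ 4)) = 12

Expand innermost to outermost. Recall ⊕ takes the minimum of its arguments and ⊗ takes their sum. Working out the expression ((0 ⊕ 2) ⊗ (8 ⊗ 4)) gives 12.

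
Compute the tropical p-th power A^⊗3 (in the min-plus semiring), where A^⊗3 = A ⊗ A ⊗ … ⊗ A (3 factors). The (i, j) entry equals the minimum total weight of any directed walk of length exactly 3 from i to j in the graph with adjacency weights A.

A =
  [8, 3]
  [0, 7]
A^⊗3 =
  [10, 6]
  [3, 10]

Each entry (A^⊗3)_ij equals the minimum over all length-3 walks i = v_0 → v_1 → … → v_3 = j of Σ_t A[v_t][v_{t+1}]. For example, for (i, j) = (0, 1) we minimise over 4 possible intermediate vertex sequences; the minimum is 6, attained along the walk 0 → 1 → 0 → 1.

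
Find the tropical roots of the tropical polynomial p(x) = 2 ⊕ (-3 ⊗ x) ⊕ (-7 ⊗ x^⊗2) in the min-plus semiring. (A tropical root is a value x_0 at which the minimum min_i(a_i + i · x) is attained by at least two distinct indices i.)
Roots: {4, 5}

Each tropical root is a break point of the lower envelope of the lines y = a_i + i · x (there are 3 lines, with slopes 0, 1, ..., 2). Only the lines that attain the minimum somewhere contribute to roots; other lines are dominated. Here the surviving (envelope) indices are i = 2, i = 1, i = 0.
Intersections between consecutive envelope lines give the roots: for adjacent envelope indices i < j the intersection is x = (a_i − a_j) / (j − i). Reading off the sorted break points: {4, 5}.
Verification: at each break x_0, at least two indices attain the minimum of min_i(a_i + i · x_0).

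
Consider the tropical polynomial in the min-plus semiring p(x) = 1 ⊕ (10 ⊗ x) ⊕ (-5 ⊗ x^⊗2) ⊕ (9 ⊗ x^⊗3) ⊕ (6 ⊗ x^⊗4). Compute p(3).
p(3) = 1

A tropical monomial a ⊗ x^⊗i evaluates to a + i · x. Evaluating each term at x = 3:
  Term 0 contributes 1 + 0 · 3 = 1
  Term 1 contributes 10 + 1 · 3 = 13
  Term 2 contributes -5 + 2 · 3 = 1
  Term 3 contributes 9 + 3 · 3 = 18
  Term 4 contributes 6 + 4 · 3 = 18
p(3) = ⊕ of these = min[1, 13, 1, 18, 18] = 1.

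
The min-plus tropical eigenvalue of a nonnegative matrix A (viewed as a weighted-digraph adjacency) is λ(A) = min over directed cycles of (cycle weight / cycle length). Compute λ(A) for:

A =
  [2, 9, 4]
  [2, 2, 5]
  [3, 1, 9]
λ(A) = 2

Enumerate directed cycles and compute their means (weight / length). Sample:
  cycle 0 → 0: weight = 2, length = 1, mean = 2/1 ≈ 2.000
  cycle 1 → 1: weight = 2, length = 1, mean = 2/1 ≈ 2.000
  cycle 2 → 2: weight = 9, length = 1, mean = 9/1 ≈ 9.000
  cycle 0 → 1 → 0: weight = 11, length = 2, mean = 11/2 ≈ 5.500
  cycle 0 → 2 → 0: weight = 7, length = 2, mean = 7/2 ≈ 3.500
  cycle 1 → 0 → 1: weight = 11, length = 2, mean = 11/2 ≈ 5.500
Minimum mean = 2.000, attained e.g. along the cycle 0 → 0 with weight 2 and length 1. So λ(A) = 2/1 = 2.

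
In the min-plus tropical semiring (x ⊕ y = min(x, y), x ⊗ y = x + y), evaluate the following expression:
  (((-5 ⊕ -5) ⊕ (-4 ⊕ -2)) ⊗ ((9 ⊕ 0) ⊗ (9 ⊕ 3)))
(((-5 ⊕ -5) ⊕ (-4 ⊕ -2)) ⊗ ((9 ⊕ 0) ⊗ (9 ⊕ 3))) = -2

Expand innermost to outermost. Recall ⊕ takes the minimum of its arguments and ⊗ takes their sum. Working out the expression (((-5 ⊕ -5) ⊕ (-4 ⊕ -2)) ⊗ ((9 ⊕ 0) ⊗ (9 ⊕ 3))) gives -2.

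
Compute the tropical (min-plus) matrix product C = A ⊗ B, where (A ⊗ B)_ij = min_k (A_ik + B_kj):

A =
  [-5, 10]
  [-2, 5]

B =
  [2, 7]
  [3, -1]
A ⊗ B =
  [-3, 2]
  [0, 4]

Apply the min-plus product entry-by-entry:
  C[0][0] = min over k of (A[0][0] + B[0][0] = -5 + 2 = -3, A[0][1] + B[1][0] = 10 + 3 = 13) = -3 (attained at k = 0)
  C[0][1] = min over k of (A[0][0] + B[0][1] = -5 + 7 = 2, A[0][1] + B[1][1] = 10 + -1 = 9) = 2 (attained at k = 0)
  C[1][0] = min over k of (A[1][0] + B[0][0] = -2 + 2 = 0, A[1][1] + B[1][0] = 5 + 3 = 8) = 0 (attained at k = 0)
  C[1][1] = min over k of (A[1][0] + B[0][1] = -2 + 7 = 5, A[1][1] + B[1][1] = 5 + -1 = 4) = 4 (attained at k = 1)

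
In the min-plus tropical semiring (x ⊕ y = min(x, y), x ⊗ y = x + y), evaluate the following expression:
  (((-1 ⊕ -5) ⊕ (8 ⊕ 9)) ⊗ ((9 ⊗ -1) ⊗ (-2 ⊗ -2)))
(((-1 ⊕ -5) ⊕ (8 ⊕ 9)) ⊗ ((9 ⊗ -1) ⊗ (-2 ⊗ -2))) = -1

Expand innermost to outermost. Recall ⊕ takes the minimum of its arguments and ⊗ takes their sum. Working out the expression (((-1 ⊕ -5) ⊕ (8 ⊕ 9)) ⊗ ((9 ⊗ -1) ⊗ (-2 ⊗ -2))) gives -1.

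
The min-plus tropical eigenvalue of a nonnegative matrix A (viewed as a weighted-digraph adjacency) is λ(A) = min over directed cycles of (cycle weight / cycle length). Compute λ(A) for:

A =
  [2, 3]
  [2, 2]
λ(A) = 2

Enumerate directed cycles and compute their means (weight / length). Sample:
  cycle 0 → 0: weight = 2, length = 1, mean = 2/1 ≈ 2.000
  cycle 1 → 1: weight = 2, length = 1, mean = 2/1 ≈ 2.000
  cycle 0 → 1 → 0: weight = 5, length = 2, mean = 5/2 ≈ 2.500
  cycle 1 → 0 → 1: weight = 5, length = 2, mean = 5/2 ≈ 2.500
Minimum mean = 2.000, attained e.g. along the cycle 0 → 0 with weight 2 and length 1. So λ(A) = 2/1 = 2.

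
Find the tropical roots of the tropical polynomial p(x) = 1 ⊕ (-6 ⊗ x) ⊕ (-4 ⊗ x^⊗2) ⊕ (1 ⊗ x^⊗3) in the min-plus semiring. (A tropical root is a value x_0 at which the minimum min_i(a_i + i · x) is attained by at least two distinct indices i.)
Roots: {-5, -2, 7}

Each tropical root is a break point of the lower envelope of the lines y = a_i + i · x (there are 4 lines, with slopes 0, 1, ..., 3). Only the lines that attain the minimum somewhere contribute to roots; other lines are dominated. Here the surviving (envelope) indices are i = 3, i = 2, i = 1, i = 0.
Intersections between consecutive envelope lines give the roots: for adjacent envelope indices i < j the intersection is x = (a_i − a_j) / (j − i). Reading off the sorted break points: {-5, -2, 7}.
Verification: at each break x_0, at least two indices attain the minimum of min_i(a_i + i · x_0).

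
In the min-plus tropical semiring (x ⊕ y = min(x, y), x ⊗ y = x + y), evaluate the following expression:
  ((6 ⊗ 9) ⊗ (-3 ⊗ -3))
((6 ⊗ 9) ⊗ (-3 ⊗ -3)) = 9

Expand innermost to outermost. Recall ⊕ takes the minimum of its arguments and ⊗ takes their sum. Working out the expression ((6 ⊗ 9) ⊗ (-3 ⊗ -3)) gives 9.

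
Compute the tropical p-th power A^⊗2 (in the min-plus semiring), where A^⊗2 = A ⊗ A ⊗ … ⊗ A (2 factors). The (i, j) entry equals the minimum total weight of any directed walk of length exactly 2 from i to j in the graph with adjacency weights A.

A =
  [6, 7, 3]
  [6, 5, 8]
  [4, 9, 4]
A^⊗2 =
  [7, 12, 7]
  [11, 10, 9]
  [8, 11, 7]

Each entry (A^⊗2)_ij equals the minimum over all length-2 walks i = v_0 → v_1 → … → v_2 = j of Σ_t A[v_t][v_{t+1}]. For example, for (i, j) = (0, 2) we minimise over 3 possible intermediate vertex sequences; the minimum is 7, attained along the walk 0 → 2 → 2.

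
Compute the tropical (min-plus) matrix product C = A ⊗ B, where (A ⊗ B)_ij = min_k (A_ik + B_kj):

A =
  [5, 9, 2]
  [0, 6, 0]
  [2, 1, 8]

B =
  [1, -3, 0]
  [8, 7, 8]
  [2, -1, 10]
A ⊗ B =
  [4, 1, 5]
  [1, -3, 0]
  [3, -1, 2]

Apply the min-plus product entry-by-entry:
  C[0][0] = min over k of (A[0][0] + B[0][0] = 5 + 1 = 6, A[0][1] + B[1][0] = 9 + 8 = 17, A[0][2] + B[2][0] = 2 + 2 = 4) = 4 (attained at k = 2)
  C[0][1] = min over k of (A[0][0] + B[0][1] = 5 + -3 = 2, A[0][1] + B[1][1] = 9 + 7 = 16, A[0][2] + B[2][1] = 2 + -1 = 1) = 1 (attained at k = 2)
  C[0][2] = min over k of (A[0][0] + B[0][2] = 5 + 0 = 5, A[0][1] + B[1][2] = 9 + 8 = 17, A[0][2] + B[2][2] = 2 + 10 = 12) = 5 (attained at k = 0)
  C[1][0] = min over k of (A[1][0] + B[0][0] = 0 + 1 = 1, A[1][1] + B[1][0] = 6 + 8 = 14, A[1][2] + B[2][0] = 0 + 2 = 2) = 1 (attained at k = 0)
  C[1][1] = min over k of (A[1][0] + B[0][1] = 0 + -3 = -3, A[1][1] + B[1][1] = 6 + 7 = 13, A[1][2] + B[2][1] = 0 + -1 = -1) = -3 (attained at k = 0)
  C[1][2] = min over k of (A[1][0] + B[0][2] = 0 + 0 = 0, A[1][1] + B[1][2] = 6 + 8 = 14, A[1][2] + B[2][2] = 0 + 10 = 10) = 0 (attained at k = 0)
  C[2][0] = min over k of (A[2][0] + B[0][0] = 2 + 1 = 3, A[2][1] + B[1][0] = 1 + 8 = 9, A[2][2] + B[2][0] = 8 + 2 = 10) = 3 (attained at k = 0)
  C[2][1] = min over k of (A[2][0] + B[0][1] = 2 + -3 = -1, A[2][1] + B[1][1] = 1 + 7 = 8, A[2][2] + B[2][1] = 8 + -1 = 7) = -1 (attained at k = 0)
  C[2][2] = min over k of (A[2][0] + B[0][2] = 2 + 0 = 2, A[2][1] + B[1][2] = 1 + 8 = 9, A[2][2] + B[2][2] = 8 + 10 = 18) = 2 (attained at k = 0)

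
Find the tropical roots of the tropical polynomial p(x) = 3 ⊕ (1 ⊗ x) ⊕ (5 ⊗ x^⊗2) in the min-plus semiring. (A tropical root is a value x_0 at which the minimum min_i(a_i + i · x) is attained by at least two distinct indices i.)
Roots: {-4, 2}

Each tropical root is a break point of the lower envelope of the lines y = a_i + i · x (there are 3 lines, with slopes 0, 1, ..., 2). Only the lines that attain the minimum somewhere contribute to roots; other lines are dominated. Here the surviving (envelope) indices are i = 2, i = 1, i = 0.
Intersections between consecutive envelope lines give the roots: for adjacent envelope indices i < j the intersection is x = (a_i − a_j) / (j − i). Reading off the sorted break points: {-4, 2}.
Verification: at each break x_0, at least two indices attain the minimum of min_i(a_i + i · x_0).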